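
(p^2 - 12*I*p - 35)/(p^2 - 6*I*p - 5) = (p - 7*I)/(p - I)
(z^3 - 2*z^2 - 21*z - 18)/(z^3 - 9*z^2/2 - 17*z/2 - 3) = 2*(z + 3)/(2*z + 1)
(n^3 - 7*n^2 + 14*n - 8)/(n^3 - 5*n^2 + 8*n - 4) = (n - 4)/(n - 2)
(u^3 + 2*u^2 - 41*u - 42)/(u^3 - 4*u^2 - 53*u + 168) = (u^2 - 5*u - 6)/(u^2 - 11*u + 24)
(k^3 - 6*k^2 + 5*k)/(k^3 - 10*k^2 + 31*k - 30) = k*(k - 1)/(k^2 - 5*k + 6)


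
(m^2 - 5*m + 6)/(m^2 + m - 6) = (m - 3)/(m + 3)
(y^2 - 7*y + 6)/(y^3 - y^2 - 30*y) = (y - 1)/(y*(y + 5))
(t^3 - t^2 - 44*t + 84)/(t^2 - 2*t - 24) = (t^2 + 5*t - 14)/(t + 4)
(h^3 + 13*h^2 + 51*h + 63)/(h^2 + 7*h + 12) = (h^2 + 10*h + 21)/(h + 4)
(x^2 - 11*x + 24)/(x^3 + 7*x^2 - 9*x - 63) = (x - 8)/(x^2 + 10*x + 21)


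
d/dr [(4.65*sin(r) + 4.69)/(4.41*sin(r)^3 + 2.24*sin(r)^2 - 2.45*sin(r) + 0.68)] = (-41.013*sin(r)^3 - 72.4647*sin(r)^2 - 21.0112*sin(r) + 14.6525)*cos(r)/(19.4481*sin(r)^6 + 19.7568*sin(r)^5 - 16.5914*sin(r)^4 - 4.9784*sin(r)^3 + 9.0489*sin(r)^2 - 3.332*sin(r) + 0.4624)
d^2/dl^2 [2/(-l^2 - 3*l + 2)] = 4*(l^2 + 3*l - (2*l + 3)^2 - 2)/(l^2 + 3*l - 2)^3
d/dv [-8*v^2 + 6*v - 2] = 6 - 16*v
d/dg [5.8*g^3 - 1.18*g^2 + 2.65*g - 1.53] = 17.4*g^2 - 2.36*g + 2.65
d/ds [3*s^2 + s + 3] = 6*s + 1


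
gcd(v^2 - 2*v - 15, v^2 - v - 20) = v - 5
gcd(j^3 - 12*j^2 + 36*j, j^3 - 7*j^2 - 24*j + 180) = j^2 - 12*j + 36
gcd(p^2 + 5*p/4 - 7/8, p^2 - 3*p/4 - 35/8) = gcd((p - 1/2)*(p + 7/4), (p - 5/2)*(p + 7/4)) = p + 7/4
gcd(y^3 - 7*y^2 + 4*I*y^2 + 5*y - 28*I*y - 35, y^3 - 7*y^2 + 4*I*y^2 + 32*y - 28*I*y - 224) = y - 7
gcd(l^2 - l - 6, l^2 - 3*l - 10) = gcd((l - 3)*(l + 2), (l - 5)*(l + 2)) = l + 2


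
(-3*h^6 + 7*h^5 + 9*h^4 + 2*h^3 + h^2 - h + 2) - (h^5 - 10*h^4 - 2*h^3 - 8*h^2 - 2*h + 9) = -3*h^6 + 6*h^5 + 19*h^4 + 4*h^3 + 9*h^2 + h - 7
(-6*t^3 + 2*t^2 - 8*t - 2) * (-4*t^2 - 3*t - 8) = 24*t^5 + 10*t^4 + 74*t^3 + 16*t^2 + 70*t + 16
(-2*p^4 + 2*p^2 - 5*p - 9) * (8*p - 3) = -16*p^5 + 6*p^4 + 16*p^3 - 46*p^2 - 57*p + 27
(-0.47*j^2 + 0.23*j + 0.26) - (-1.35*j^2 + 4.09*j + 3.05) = 0.88*j^2 - 3.86*j - 2.79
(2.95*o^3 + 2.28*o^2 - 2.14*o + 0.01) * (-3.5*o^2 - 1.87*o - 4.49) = -10.325*o^5 - 13.4965*o^4 - 10.0191*o^3 - 6.2704*o^2 + 9.5899*o - 0.0449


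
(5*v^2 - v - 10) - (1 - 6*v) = 5*v^2 + 5*v - 11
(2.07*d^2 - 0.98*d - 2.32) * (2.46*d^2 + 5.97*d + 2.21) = 5.0922*d^4 + 9.9471*d^3 - 6.9831*d^2 - 16.0162*d - 5.1272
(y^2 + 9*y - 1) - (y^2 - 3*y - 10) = 12*y + 9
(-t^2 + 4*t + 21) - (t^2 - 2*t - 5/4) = -2*t^2 + 6*t + 89/4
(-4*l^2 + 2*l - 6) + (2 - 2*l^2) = -6*l^2 + 2*l - 4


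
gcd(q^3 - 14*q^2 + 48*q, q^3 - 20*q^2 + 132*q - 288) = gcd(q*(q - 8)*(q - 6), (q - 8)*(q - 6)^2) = q^2 - 14*q + 48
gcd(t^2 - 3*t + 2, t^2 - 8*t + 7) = t - 1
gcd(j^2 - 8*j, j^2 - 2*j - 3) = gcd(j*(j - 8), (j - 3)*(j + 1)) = 1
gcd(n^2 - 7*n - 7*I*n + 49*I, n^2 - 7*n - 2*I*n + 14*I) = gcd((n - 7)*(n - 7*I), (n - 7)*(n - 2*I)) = n - 7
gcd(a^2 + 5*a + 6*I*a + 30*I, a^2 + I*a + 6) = 1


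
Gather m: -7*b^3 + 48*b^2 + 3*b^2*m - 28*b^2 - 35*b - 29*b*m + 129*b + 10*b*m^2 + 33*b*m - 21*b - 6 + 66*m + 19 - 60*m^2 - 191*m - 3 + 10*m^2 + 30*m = -7*b^3 + 20*b^2 + 73*b + m^2*(10*b - 50) + m*(3*b^2 + 4*b - 95) + 10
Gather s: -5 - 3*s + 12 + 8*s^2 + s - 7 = 8*s^2 - 2*s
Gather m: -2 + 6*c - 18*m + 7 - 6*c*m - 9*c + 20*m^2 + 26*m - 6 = -3*c + 20*m^2 + m*(8 - 6*c) - 1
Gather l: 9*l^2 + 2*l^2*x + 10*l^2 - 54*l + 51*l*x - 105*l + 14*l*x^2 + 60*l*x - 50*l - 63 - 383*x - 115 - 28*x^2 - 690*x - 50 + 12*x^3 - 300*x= l^2*(2*x + 19) + l*(14*x^2 + 111*x - 209) + 12*x^3 - 28*x^2 - 1373*x - 228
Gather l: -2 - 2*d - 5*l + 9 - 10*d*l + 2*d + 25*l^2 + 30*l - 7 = 25*l^2 + l*(25 - 10*d)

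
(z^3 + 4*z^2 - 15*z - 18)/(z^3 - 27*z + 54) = (z + 1)/(z - 3)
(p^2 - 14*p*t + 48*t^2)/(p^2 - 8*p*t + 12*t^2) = (p - 8*t)/(p - 2*t)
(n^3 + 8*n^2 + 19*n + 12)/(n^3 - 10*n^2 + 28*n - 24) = (n^3 + 8*n^2 + 19*n + 12)/(n^3 - 10*n^2 + 28*n - 24)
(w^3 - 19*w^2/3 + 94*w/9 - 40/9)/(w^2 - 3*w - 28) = (-9*w^3 + 57*w^2 - 94*w + 40)/(9*(-w^2 + 3*w + 28))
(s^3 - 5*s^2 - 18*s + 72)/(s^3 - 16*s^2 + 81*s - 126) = (s + 4)/(s - 7)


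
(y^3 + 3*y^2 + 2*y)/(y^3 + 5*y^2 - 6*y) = (y^2 + 3*y + 2)/(y^2 + 5*y - 6)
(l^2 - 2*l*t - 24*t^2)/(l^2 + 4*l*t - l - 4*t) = (l - 6*t)/(l - 1)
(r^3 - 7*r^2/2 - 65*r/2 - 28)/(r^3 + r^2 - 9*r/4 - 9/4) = 2*(2*r^2 - 9*r - 56)/(4*r^2 - 9)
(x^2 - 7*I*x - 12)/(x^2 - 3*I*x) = (x - 4*I)/x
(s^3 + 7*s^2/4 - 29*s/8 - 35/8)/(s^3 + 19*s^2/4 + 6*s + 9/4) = (8*s^2 + 6*s - 35)/(2*(4*s^2 + 15*s + 9))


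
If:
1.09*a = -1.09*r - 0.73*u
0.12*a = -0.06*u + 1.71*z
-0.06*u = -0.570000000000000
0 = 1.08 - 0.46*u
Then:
No Solution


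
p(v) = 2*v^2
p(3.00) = 18.00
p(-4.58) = 41.95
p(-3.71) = 27.53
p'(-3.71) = -14.84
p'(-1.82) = -7.28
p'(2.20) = 8.80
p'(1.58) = 6.32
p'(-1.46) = -5.84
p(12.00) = 288.00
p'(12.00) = 48.00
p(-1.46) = 4.26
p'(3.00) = 12.00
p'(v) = 4*v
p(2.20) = 9.68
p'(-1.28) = -5.12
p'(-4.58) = -18.32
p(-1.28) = 3.28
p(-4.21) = 35.45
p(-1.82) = 6.62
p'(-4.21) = -16.84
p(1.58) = 4.99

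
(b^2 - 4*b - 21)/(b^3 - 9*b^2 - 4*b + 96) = (b - 7)/(b^2 - 12*b + 32)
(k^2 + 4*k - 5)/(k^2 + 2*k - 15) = (k - 1)/(k - 3)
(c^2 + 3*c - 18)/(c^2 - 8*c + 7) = (c^2 + 3*c - 18)/(c^2 - 8*c + 7)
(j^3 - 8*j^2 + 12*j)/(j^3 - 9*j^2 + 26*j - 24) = j*(j - 6)/(j^2 - 7*j + 12)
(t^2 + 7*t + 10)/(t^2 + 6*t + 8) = (t + 5)/(t + 4)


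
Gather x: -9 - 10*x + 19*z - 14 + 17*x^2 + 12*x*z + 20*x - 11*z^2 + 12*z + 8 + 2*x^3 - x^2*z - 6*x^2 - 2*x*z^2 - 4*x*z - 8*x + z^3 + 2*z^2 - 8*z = 2*x^3 + x^2*(11 - z) + x*(-2*z^2 + 8*z + 2) + z^3 - 9*z^2 + 23*z - 15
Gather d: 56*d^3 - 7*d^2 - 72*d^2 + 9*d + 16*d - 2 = 56*d^3 - 79*d^2 + 25*d - 2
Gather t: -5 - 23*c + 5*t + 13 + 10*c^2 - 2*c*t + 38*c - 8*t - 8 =10*c^2 + 15*c + t*(-2*c - 3)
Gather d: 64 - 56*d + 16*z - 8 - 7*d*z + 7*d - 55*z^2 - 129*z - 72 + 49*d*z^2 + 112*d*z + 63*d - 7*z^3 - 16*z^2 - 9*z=d*(49*z^2 + 105*z + 14) - 7*z^3 - 71*z^2 - 122*z - 16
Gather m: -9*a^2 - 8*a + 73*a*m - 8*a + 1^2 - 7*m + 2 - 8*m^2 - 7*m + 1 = -9*a^2 - 16*a - 8*m^2 + m*(73*a - 14) + 4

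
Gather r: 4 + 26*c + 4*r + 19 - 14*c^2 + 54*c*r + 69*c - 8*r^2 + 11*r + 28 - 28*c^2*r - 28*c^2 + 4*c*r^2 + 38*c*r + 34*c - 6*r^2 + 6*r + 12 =-42*c^2 + 129*c + r^2*(4*c - 14) + r*(-28*c^2 + 92*c + 21) + 63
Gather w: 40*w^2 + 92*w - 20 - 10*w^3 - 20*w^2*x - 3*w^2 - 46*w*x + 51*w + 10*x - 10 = -10*w^3 + w^2*(37 - 20*x) + w*(143 - 46*x) + 10*x - 30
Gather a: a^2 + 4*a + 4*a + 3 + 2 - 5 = a^2 + 8*a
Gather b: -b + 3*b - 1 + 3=2*b + 2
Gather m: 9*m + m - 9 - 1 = 10*m - 10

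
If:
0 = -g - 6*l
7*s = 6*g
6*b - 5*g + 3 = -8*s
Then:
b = -13*s/36 - 1/2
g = 7*s/6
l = -7*s/36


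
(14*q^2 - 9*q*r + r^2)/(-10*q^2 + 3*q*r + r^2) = (-7*q + r)/(5*q + r)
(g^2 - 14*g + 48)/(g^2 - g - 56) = (g - 6)/(g + 7)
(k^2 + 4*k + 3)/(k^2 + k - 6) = (k + 1)/(k - 2)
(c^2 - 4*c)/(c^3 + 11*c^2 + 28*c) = (c - 4)/(c^2 + 11*c + 28)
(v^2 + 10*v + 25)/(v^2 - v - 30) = (v + 5)/(v - 6)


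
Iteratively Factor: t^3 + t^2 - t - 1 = (t - 1)*(t^2 + 2*t + 1) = (t - 1)*(t + 1)*(t + 1)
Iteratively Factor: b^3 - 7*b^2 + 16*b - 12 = (b - 2)*(b^2 - 5*b + 6) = (b - 2)^2*(b - 3)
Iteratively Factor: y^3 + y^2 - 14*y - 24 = (y + 2)*(y^2 - y - 12) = (y - 4)*(y + 2)*(y + 3)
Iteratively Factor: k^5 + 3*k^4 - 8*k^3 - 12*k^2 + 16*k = (k - 1)*(k^4 + 4*k^3 - 4*k^2 - 16*k) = k*(k - 1)*(k^3 + 4*k^2 - 4*k - 16) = k*(k - 1)*(k + 2)*(k^2 + 2*k - 8) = k*(k - 2)*(k - 1)*(k + 2)*(k + 4)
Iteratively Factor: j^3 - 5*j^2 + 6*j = (j)*(j^2 - 5*j + 6) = j*(j - 3)*(j - 2)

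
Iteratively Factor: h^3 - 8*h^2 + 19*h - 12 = (h - 3)*(h^2 - 5*h + 4) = (h - 3)*(h - 1)*(h - 4)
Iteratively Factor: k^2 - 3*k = (k)*(k - 3)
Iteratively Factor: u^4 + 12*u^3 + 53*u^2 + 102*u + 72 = (u + 4)*(u^3 + 8*u^2 + 21*u + 18) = (u + 3)*(u + 4)*(u^2 + 5*u + 6) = (u + 3)^2*(u + 4)*(u + 2)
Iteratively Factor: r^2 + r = (r + 1)*(r)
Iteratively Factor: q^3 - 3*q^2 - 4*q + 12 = (q - 2)*(q^2 - q - 6) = (q - 3)*(q - 2)*(q + 2)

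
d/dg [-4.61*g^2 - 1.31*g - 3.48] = -9.22*g - 1.31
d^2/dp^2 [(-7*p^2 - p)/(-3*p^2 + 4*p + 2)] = 2*(93*p^3 + 126*p^2 + 18*p + 20)/(27*p^6 - 108*p^5 + 90*p^4 + 80*p^3 - 60*p^2 - 48*p - 8)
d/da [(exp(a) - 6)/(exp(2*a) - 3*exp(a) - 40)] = (-(exp(a) - 6)*(2*exp(a) - 3) + exp(2*a) - 3*exp(a) - 40)*exp(a)/(-exp(2*a) + 3*exp(a) + 40)^2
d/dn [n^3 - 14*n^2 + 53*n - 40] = 3*n^2 - 28*n + 53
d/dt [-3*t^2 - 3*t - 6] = -6*t - 3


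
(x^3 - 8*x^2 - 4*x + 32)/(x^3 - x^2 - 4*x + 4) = (x - 8)/(x - 1)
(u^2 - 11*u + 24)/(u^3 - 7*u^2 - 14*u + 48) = (u - 3)/(u^2 + u - 6)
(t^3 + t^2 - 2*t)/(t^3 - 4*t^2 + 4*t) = (t^2 + t - 2)/(t^2 - 4*t + 4)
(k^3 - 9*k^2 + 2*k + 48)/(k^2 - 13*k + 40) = (k^2 - k - 6)/(k - 5)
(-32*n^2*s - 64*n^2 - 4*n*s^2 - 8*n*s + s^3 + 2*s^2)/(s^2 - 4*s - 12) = (-32*n^2 - 4*n*s + s^2)/(s - 6)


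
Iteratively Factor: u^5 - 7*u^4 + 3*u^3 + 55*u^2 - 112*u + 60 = (u - 2)*(u^4 - 5*u^3 - 7*u^2 + 41*u - 30) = (u - 5)*(u - 2)*(u^3 - 7*u + 6) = (u - 5)*(u - 2)^2*(u^2 + 2*u - 3) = (u - 5)*(u - 2)^2*(u + 3)*(u - 1)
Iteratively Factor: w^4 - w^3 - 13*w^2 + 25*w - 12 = (w - 1)*(w^3 - 13*w + 12) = (w - 1)^2*(w^2 + w - 12) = (w - 3)*(w - 1)^2*(w + 4)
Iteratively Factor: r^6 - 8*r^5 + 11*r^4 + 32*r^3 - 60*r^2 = (r + 2)*(r^5 - 10*r^4 + 31*r^3 - 30*r^2) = (r - 5)*(r + 2)*(r^4 - 5*r^3 + 6*r^2) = (r - 5)*(r - 3)*(r + 2)*(r^3 - 2*r^2) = r*(r - 5)*(r - 3)*(r + 2)*(r^2 - 2*r) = r^2*(r - 5)*(r - 3)*(r + 2)*(r - 2)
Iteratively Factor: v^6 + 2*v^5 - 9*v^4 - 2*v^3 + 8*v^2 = (v - 1)*(v^5 + 3*v^4 - 6*v^3 - 8*v^2) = (v - 2)*(v - 1)*(v^4 + 5*v^3 + 4*v^2) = (v - 2)*(v - 1)*(v + 1)*(v^3 + 4*v^2) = v*(v - 2)*(v - 1)*(v + 1)*(v^2 + 4*v) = v^2*(v - 2)*(v - 1)*(v + 1)*(v + 4)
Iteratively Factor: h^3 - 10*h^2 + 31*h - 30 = (h - 2)*(h^2 - 8*h + 15) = (h - 5)*(h - 2)*(h - 3)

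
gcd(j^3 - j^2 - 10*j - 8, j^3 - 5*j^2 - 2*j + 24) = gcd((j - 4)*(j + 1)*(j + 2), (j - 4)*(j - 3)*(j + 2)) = j^2 - 2*j - 8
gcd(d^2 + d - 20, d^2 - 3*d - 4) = d - 4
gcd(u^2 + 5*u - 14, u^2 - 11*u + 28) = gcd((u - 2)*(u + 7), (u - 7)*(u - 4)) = 1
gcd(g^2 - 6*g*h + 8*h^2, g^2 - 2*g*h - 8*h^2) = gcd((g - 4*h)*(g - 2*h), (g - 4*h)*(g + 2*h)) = g - 4*h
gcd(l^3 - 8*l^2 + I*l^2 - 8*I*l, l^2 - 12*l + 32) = l - 8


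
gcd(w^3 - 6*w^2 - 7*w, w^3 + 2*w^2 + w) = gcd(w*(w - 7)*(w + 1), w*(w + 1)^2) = w^2 + w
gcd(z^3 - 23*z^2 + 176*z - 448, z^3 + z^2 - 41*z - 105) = z - 7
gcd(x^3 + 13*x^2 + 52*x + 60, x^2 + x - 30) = x + 6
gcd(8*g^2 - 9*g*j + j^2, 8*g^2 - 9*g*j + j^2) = 8*g^2 - 9*g*j + j^2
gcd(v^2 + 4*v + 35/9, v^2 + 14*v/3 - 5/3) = 1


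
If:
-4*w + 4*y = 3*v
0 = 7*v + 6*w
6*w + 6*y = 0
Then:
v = 0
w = 0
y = 0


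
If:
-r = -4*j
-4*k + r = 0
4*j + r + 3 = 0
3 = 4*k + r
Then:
No Solution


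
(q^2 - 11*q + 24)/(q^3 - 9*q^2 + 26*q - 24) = (q - 8)/(q^2 - 6*q + 8)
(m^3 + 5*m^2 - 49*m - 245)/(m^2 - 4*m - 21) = (m^2 + 12*m + 35)/(m + 3)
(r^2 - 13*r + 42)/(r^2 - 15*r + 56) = (r - 6)/(r - 8)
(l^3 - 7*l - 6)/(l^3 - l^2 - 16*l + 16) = (l^3 - 7*l - 6)/(l^3 - l^2 - 16*l + 16)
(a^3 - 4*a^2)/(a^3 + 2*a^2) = (a - 4)/(a + 2)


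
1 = 1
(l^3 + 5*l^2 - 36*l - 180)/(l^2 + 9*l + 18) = (l^2 - l - 30)/(l + 3)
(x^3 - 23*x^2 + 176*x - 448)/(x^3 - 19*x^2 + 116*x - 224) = (x - 8)/(x - 4)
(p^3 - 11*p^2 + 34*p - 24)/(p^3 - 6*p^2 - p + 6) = (p - 4)/(p + 1)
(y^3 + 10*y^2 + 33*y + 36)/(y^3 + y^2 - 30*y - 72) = (y + 3)/(y - 6)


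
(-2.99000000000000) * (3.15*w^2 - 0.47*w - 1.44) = -9.4185*w^2 + 1.4053*w + 4.3056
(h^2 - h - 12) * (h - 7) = h^3 - 8*h^2 - 5*h + 84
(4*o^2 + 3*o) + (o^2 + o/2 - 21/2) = 5*o^2 + 7*o/2 - 21/2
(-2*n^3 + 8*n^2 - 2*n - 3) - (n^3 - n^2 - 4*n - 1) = -3*n^3 + 9*n^2 + 2*n - 2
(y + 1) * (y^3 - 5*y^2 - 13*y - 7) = y^4 - 4*y^3 - 18*y^2 - 20*y - 7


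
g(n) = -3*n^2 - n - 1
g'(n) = -6*n - 1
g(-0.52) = -1.29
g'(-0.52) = 2.12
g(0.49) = -2.21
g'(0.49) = -3.94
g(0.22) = -1.37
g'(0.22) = -2.32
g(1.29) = -7.28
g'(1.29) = -8.74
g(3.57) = -42.80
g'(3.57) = -22.42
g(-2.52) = -17.53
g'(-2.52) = 14.12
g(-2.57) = -18.24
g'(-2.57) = 14.42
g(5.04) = -82.24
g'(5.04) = -31.24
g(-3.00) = -25.00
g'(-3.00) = 17.00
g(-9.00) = -235.00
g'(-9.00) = 53.00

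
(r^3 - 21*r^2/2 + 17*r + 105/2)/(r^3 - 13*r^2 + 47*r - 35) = (r + 3/2)/(r - 1)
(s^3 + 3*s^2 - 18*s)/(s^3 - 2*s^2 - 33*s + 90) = s/(s - 5)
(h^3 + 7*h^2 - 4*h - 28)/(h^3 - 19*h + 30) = (h^2 + 9*h + 14)/(h^2 + 2*h - 15)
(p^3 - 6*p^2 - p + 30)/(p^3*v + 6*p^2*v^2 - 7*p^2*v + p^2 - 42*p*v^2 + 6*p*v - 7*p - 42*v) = (p^3 - 6*p^2 - p + 30)/(p^3*v + 6*p^2*v^2 - 7*p^2*v + p^2 - 42*p*v^2 + 6*p*v - 7*p - 42*v)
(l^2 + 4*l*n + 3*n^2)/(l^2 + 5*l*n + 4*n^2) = (l + 3*n)/(l + 4*n)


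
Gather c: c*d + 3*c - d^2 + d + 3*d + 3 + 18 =c*(d + 3) - d^2 + 4*d + 21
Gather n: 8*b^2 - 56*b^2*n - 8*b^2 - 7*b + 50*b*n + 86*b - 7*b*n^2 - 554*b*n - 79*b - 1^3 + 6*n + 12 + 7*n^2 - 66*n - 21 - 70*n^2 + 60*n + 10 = n^2*(-7*b - 63) + n*(-56*b^2 - 504*b)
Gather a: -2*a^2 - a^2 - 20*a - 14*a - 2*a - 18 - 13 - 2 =-3*a^2 - 36*a - 33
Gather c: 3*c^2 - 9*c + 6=3*c^2 - 9*c + 6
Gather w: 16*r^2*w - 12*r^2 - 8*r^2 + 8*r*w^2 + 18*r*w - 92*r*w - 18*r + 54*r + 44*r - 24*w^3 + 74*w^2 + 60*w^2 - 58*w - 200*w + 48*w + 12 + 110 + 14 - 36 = -20*r^2 + 80*r - 24*w^3 + w^2*(8*r + 134) + w*(16*r^2 - 74*r - 210) + 100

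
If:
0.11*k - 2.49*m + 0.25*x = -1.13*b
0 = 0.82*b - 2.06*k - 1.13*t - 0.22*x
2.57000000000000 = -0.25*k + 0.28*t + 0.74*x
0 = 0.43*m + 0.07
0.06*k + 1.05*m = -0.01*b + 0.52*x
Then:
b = 0.21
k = -4.04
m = -0.16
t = 7.66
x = -0.79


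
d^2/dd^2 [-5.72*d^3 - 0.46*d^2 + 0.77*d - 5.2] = -34.32*d - 0.92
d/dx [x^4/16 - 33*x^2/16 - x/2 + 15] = x^3/4 - 33*x/8 - 1/2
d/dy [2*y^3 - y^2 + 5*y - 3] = 6*y^2 - 2*y + 5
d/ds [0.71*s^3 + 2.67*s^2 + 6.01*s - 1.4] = 2.13*s^2 + 5.34*s + 6.01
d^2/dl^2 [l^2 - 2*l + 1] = 2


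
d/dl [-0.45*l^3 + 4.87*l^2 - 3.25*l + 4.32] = -1.35*l^2 + 9.74*l - 3.25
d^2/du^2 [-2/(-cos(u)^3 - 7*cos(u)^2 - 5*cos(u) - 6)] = 2*((23*cos(u) + 56*cos(2*u) + 9*cos(3*u))*(cos(u)^3 + 7*cos(u)^2 + 5*cos(u) + 6)/4 + 2*(3*cos(u)^2 + 14*cos(u) + 5)^2*sin(u)^2)/(cos(u)^3 + 7*cos(u)^2 + 5*cos(u) + 6)^3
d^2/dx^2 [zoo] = 0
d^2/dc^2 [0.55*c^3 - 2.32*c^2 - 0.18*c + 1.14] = 3.3*c - 4.64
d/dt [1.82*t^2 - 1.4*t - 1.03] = 3.64*t - 1.4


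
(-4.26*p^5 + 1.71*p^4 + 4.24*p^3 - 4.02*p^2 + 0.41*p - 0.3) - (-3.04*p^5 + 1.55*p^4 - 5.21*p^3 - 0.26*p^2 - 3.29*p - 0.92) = -1.22*p^5 + 0.16*p^4 + 9.45*p^3 - 3.76*p^2 + 3.7*p + 0.62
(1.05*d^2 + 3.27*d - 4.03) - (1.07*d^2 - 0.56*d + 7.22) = -0.02*d^2 + 3.83*d - 11.25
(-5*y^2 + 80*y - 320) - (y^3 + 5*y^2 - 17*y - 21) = -y^3 - 10*y^2 + 97*y - 299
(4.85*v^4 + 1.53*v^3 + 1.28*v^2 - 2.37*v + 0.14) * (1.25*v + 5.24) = 6.0625*v^5 + 27.3265*v^4 + 9.6172*v^3 + 3.7447*v^2 - 12.2438*v + 0.7336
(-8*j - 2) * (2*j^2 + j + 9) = -16*j^3 - 12*j^2 - 74*j - 18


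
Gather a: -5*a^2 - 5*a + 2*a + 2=-5*a^2 - 3*a + 2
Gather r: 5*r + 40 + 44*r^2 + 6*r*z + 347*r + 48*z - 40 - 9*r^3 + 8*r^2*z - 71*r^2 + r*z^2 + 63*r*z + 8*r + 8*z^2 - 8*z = -9*r^3 + r^2*(8*z - 27) + r*(z^2 + 69*z + 360) + 8*z^2 + 40*z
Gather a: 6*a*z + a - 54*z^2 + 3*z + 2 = a*(6*z + 1) - 54*z^2 + 3*z + 2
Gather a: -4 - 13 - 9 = -26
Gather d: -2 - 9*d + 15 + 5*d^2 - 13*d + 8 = 5*d^2 - 22*d + 21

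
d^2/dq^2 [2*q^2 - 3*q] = 4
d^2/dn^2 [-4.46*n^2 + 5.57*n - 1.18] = -8.92000000000000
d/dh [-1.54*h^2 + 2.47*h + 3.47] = 2.47 - 3.08*h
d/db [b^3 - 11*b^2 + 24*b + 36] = 3*b^2 - 22*b + 24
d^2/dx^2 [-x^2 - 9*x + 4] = -2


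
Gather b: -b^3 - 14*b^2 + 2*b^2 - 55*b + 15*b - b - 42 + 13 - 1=-b^3 - 12*b^2 - 41*b - 30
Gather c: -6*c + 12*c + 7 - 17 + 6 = 6*c - 4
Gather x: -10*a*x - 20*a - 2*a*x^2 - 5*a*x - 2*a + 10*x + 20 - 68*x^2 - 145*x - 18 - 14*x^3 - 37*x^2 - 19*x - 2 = -22*a - 14*x^3 + x^2*(-2*a - 105) + x*(-15*a - 154)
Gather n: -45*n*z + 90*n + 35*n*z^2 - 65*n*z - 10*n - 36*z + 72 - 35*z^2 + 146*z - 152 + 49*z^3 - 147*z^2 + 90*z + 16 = n*(35*z^2 - 110*z + 80) + 49*z^3 - 182*z^2 + 200*z - 64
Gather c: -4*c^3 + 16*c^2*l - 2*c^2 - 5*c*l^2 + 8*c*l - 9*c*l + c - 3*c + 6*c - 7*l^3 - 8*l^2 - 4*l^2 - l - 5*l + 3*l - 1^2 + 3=-4*c^3 + c^2*(16*l - 2) + c*(-5*l^2 - l + 4) - 7*l^3 - 12*l^2 - 3*l + 2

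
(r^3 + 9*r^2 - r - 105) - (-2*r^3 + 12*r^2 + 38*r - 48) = 3*r^3 - 3*r^2 - 39*r - 57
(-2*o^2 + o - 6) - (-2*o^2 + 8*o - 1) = -7*o - 5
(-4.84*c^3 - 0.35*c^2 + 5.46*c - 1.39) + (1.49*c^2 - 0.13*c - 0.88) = -4.84*c^3 + 1.14*c^2 + 5.33*c - 2.27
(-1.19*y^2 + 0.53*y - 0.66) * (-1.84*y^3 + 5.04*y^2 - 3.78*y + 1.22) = 2.1896*y^5 - 6.9728*y^4 + 8.3838*y^3 - 6.7816*y^2 + 3.1414*y - 0.8052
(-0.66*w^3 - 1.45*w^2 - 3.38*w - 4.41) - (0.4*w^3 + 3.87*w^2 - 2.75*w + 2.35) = -1.06*w^3 - 5.32*w^2 - 0.63*w - 6.76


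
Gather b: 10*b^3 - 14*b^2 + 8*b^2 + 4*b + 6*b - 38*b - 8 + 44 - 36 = 10*b^3 - 6*b^2 - 28*b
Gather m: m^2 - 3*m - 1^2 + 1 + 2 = m^2 - 3*m + 2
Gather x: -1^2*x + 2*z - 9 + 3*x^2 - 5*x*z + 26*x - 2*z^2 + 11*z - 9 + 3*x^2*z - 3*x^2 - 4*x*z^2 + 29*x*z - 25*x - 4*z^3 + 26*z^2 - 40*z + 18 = 3*x^2*z + x*(-4*z^2 + 24*z) - 4*z^3 + 24*z^2 - 27*z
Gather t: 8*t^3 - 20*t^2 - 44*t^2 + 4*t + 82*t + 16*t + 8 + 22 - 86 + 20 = 8*t^3 - 64*t^2 + 102*t - 36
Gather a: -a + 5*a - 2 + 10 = 4*a + 8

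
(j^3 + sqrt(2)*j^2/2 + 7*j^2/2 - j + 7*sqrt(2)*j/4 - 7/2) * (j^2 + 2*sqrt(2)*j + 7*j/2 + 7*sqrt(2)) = j^5 + 5*sqrt(2)*j^4/2 + 7*j^4 + 53*j^3/4 + 35*sqrt(2)*j^3/2 + 7*j^2 + 229*sqrt(2)*j^2/8 - 14*sqrt(2)*j + 49*j/4 - 49*sqrt(2)/2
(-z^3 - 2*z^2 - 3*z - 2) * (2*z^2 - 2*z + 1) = -2*z^5 - 2*z^4 - 3*z^3 + z - 2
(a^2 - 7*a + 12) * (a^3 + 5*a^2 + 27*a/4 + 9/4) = a^5 - 2*a^4 - 65*a^3/4 + 15*a^2 + 261*a/4 + 27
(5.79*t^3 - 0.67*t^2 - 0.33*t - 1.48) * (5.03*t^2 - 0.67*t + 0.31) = 29.1237*t^5 - 7.2494*t^4 + 0.5839*t^3 - 7.431*t^2 + 0.8893*t - 0.4588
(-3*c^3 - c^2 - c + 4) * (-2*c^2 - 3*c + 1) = 6*c^5 + 11*c^4 + 2*c^3 - 6*c^2 - 13*c + 4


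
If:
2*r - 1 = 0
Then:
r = 1/2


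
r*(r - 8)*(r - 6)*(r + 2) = r^4 - 12*r^3 + 20*r^2 + 96*r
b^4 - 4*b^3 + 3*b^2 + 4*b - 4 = (b - 2)^2*(b - 1)*(b + 1)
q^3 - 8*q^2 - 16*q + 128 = (q - 8)*(q - 4)*(q + 4)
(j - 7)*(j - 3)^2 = j^3 - 13*j^2 + 51*j - 63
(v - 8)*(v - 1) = v^2 - 9*v + 8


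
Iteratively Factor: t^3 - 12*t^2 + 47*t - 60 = (t - 3)*(t^2 - 9*t + 20) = (t - 4)*(t - 3)*(t - 5)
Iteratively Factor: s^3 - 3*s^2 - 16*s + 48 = (s - 3)*(s^2 - 16) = (s - 3)*(s + 4)*(s - 4)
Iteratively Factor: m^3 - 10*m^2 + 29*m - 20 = (m - 5)*(m^2 - 5*m + 4) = (m - 5)*(m - 4)*(m - 1)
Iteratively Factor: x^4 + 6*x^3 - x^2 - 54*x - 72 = (x + 2)*(x^3 + 4*x^2 - 9*x - 36) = (x + 2)*(x + 4)*(x^2 - 9) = (x + 2)*(x + 3)*(x + 4)*(x - 3)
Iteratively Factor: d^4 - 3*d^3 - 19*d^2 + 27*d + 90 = (d - 5)*(d^3 + 2*d^2 - 9*d - 18) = (d - 5)*(d + 2)*(d^2 - 9) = (d - 5)*(d + 2)*(d + 3)*(d - 3)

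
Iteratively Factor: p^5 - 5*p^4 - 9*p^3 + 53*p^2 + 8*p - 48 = (p - 1)*(p^4 - 4*p^3 - 13*p^2 + 40*p + 48) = (p - 1)*(p + 1)*(p^3 - 5*p^2 - 8*p + 48) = (p - 4)*(p - 1)*(p + 1)*(p^2 - p - 12) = (p - 4)*(p - 1)*(p + 1)*(p + 3)*(p - 4)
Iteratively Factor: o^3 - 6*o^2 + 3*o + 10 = (o - 5)*(o^2 - o - 2) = (o - 5)*(o + 1)*(o - 2)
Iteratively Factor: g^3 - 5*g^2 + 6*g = (g)*(g^2 - 5*g + 6) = g*(g - 3)*(g - 2)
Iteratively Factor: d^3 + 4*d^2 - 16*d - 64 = (d + 4)*(d^2 - 16) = (d + 4)^2*(d - 4)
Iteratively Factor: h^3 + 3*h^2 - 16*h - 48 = (h - 4)*(h^2 + 7*h + 12) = (h - 4)*(h + 3)*(h + 4)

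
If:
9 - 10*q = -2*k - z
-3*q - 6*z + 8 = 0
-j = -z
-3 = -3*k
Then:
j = 47/63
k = 1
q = 74/63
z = 47/63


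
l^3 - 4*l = l*(l - 2)*(l + 2)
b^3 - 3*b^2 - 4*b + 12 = (b - 3)*(b - 2)*(b + 2)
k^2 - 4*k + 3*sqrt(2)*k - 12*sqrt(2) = (k - 4)*(k + 3*sqrt(2))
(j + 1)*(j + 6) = j^2 + 7*j + 6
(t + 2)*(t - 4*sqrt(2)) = t^2 - 4*sqrt(2)*t + 2*t - 8*sqrt(2)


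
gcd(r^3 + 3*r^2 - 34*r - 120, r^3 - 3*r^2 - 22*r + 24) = r^2 - 2*r - 24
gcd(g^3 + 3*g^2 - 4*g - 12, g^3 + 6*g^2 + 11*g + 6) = g^2 + 5*g + 6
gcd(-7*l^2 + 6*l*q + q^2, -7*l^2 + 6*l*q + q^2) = -7*l^2 + 6*l*q + q^2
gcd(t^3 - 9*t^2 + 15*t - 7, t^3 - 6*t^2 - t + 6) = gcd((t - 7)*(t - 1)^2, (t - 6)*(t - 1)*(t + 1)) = t - 1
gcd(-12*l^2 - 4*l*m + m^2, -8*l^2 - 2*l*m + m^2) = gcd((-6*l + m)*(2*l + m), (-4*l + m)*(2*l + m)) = 2*l + m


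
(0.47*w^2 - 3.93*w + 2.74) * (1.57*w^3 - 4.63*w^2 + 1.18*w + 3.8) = 0.7379*w^5 - 8.3462*w^4 + 23.0523*w^3 - 15.5376*w^2 - 11.7008*w + 10.412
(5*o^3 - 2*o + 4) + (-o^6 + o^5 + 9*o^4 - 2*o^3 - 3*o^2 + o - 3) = -o^6 + o^5 + 9*o^4 + 3*o^3 - 3*o^2 - o + 1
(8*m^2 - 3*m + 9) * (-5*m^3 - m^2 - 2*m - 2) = -40*m^5 + 7*m^4 - 58*m^3 - 19*m^2 - 12*m - 18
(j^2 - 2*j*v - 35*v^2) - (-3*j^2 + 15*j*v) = 4*j^2 - 17*j*v - 35*v^2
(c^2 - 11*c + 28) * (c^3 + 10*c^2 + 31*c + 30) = c^5 - c^4 - 51*c^3 - 31*c^2 + 538*c + 840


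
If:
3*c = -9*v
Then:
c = -3*v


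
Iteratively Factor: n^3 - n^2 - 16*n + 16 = (n - 4)*(n^2 + 3*n - 4) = (n - 4)*(n + 4)*(n - 1)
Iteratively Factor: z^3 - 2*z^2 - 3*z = (z)*(z^2 - 2*z - 3) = z*(z - 3)*(z + 1)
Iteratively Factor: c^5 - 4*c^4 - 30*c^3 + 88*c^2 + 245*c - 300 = (c + 3)*(c^4 - 7*c^3 - 9*c^2 + 115*c - 100) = (c - 5)*(c + 3)*(c^3 - 2*c^2 - 19*c + 20) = (c - 5)*(c - 1)*(c + 3)*(c^2 - c - 20) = (c - 5)^2*(c - 1)*(c + 3)*(c + 4)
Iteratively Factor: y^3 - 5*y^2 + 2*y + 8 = (y + 1)*(y^2 - 6*y + 8) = (y - 2)*(y + 1)*(y - 4)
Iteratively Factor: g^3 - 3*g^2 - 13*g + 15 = (g - 1)*(g^2 - 2*g - 15) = (g - 1)*(g + 3)*(g - 5)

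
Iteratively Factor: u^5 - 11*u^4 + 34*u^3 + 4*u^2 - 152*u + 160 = (u + 2)*(u^4 - 13*u^3 + 60*u^2 - 116*u + 80) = (u - 2)*(u + 2)*(u^3 - 11*u^2 + 38*u - 40) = (u - 2)^2*(u + 2)*(u^2 - 9*u + 20) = (u - 5)*(u - 2)^2*(u + 2)*(u - 4)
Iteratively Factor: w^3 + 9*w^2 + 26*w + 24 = (w + 3)*(w^2 + 6*w + 8) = (w + 2)*(w + 3)*(w + 4)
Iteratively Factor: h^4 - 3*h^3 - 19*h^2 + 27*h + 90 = (h - 5)*(h^3 + 2*h^2 - 9*h - 18) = (h - 5)*(h + 2)*(h^2 - 9) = (h - 5)*(h - 3)*(h + 2)*(h + 3)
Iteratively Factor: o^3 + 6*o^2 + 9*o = (o)*(o^2 + 6*o + 9) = o*(o + 3)*(o + 3)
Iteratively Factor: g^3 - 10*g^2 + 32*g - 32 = (g - 4)*(g^2 - 6*g + 8) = (g - 4)^2*(g - 2)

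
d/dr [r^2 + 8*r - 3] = 2*r + 8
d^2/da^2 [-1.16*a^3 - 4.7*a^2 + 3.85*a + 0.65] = -6.96*a - 9.4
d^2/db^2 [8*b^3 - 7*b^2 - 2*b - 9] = 48*b - 14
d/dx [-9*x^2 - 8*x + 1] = -18*x - 8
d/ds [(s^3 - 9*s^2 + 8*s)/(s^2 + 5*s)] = (s^2 + 10*s - 53)/(s^2 + 10*s + 25)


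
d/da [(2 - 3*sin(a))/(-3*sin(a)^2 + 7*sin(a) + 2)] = (-9*sin(a)^2 + 12*sin(a) - 20)*cos(a)/(3*sin(a)^2 - 7*sin(a) - 2)^2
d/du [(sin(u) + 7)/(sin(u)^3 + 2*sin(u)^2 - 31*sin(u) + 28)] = (5 - 2*sin(u))*cos(u)/((sin(u) - 4)^2*(sin(u) - 1)^2)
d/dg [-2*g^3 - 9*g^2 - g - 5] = -6*g^2 - 18*g - 1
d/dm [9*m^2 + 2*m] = 18*m + 2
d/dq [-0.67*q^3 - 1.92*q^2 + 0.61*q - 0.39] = -2.01*q^2 - 3.84*q + 0.61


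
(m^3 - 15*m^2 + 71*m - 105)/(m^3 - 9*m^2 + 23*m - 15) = (m - 7)/(m - 1)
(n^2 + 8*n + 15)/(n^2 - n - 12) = (n + 5)/(n - 4)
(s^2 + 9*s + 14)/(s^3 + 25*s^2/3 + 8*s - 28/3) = 3/(3*s - 2)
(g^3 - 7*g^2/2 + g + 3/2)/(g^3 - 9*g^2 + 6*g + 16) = (g^3 - 7*g^2/2 + g + 3/2)/(g^3 - 9*g^2 + 6*g + 16)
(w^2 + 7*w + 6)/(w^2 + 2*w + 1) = (w + 6)/(w + 1)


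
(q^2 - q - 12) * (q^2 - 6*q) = q^4 - 7*q^3 - 6*q^2 + 72*q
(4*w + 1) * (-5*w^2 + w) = -20*w^3 - w^2 + w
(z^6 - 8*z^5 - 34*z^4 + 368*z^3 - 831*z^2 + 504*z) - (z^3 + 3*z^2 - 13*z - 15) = z^6 - 8*z^5 - 34*z^4 + 367*z^3 - 834*z^2 + 517*z + 15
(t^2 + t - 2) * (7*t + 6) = 7*t^3 + 13*t^2 - 8*t - 12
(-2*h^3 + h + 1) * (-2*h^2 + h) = 4*h^5 - 2*h^4 - 2*h^3 - h^2 + h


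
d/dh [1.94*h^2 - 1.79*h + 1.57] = 3.88*h - 1.79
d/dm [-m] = -1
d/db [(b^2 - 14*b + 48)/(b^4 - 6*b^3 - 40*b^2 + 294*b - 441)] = 2*(-b^4 + 21*b^3 - 117*b^2 - 52*b + 1323)/(b^7 - 9*b^6 - 71*b^5 + 855*b^4 - 245*b^3 - 18963*b^2 + 64827*b - 64827)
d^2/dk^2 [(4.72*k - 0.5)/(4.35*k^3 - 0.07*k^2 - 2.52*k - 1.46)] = (535.8852*k^5 - 122.15844*k^4 + 105.963536*k^3 + 392.59194*k^2 - 22.476504*k - 40.979848)/(82.312875*k^9 - 3.973725*k^8 - 142.990155*k^7 - 78.276853*k^6 + 85.503096*k^5 + 94.672074*k^4 + 10.269108*k^3 - 28.262388*k^2 - 16.114896*k - 3.112136)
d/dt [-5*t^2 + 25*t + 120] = 25 - 10*t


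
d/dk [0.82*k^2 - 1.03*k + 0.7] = 1.64*k - 1.03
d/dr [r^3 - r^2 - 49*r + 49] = 3*r^2 - 2*r - 49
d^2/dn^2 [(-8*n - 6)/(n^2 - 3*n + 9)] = 4*(-(2*n - 3)^2*(4*n + 3) + 3*(4*n - 3)*(n^2 - 3*n + 9))/(n^2 - 3*n + 9)^3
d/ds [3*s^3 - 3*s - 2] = 9*s^2 - 3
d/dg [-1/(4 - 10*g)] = -5/(2*(5*g - 2)^2)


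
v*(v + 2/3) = v^2 + 2*v/3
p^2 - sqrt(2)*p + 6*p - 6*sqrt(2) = (p + 6)*(p - sqrt(2))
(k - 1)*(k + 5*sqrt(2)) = k^2 - k + 5*sqrt(2)*k - 5*sqrt(2)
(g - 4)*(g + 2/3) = g^2 - 10*g/3 - 8/3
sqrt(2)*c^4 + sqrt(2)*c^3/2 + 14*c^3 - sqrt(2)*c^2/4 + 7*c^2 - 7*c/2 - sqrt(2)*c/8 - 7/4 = (c - 1/2)*(c + 1/2)*(c + 7*sqrt(2))*(sqrt(2)*c + sqrt(2)/2)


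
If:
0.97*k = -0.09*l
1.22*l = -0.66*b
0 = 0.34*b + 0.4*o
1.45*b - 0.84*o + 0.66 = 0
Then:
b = -0.30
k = -0.02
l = 0.16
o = 0.26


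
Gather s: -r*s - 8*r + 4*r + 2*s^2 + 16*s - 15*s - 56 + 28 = -4*r + 2*s^2 + s*(1 - r) - 28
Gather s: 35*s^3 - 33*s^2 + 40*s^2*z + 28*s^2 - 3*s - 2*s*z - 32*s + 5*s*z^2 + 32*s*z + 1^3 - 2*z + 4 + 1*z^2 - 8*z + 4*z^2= 35*s^3 + s^2*(40*z - 5) + s*(5*z^2 + 30*z - 35) + 5*z^2 - 10*z + 5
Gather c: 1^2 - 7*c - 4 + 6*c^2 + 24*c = 6*c^2 + 17*c - 3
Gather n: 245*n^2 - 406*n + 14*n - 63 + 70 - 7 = 245*n^2 - 392*n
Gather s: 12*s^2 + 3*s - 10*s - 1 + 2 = 12*s^2 - 7*s + 1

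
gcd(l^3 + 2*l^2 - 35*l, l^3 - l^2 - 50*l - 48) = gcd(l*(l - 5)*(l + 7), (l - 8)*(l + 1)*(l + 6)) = 1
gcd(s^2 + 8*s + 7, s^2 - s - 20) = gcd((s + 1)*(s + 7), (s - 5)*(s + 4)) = 1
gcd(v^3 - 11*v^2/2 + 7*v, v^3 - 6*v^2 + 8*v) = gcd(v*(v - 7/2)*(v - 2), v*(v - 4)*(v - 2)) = v^2 - 2*v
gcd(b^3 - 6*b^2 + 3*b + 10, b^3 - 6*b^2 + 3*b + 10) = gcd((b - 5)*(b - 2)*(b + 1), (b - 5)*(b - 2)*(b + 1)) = b^3 - 6*b^2 + 3*b + 10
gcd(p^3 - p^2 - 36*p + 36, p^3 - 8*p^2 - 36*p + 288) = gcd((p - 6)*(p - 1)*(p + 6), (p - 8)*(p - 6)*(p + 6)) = p^2 - 36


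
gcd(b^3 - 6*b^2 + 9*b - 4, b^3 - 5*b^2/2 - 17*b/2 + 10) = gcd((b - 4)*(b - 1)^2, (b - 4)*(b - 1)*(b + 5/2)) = b^2 - 5*b + 4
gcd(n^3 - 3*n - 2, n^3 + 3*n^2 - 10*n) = n - 2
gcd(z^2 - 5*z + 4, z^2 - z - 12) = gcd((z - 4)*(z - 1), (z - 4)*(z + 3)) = z - 4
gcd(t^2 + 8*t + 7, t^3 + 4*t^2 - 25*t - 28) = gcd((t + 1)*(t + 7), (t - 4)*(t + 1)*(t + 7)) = t^2 + 8*t + 7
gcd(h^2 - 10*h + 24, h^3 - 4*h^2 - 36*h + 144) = h^2 - 10*h + 24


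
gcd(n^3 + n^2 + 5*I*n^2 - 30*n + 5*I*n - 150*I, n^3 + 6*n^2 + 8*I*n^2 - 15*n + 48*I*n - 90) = n^2 + n*(6 + 5*I) + 30*I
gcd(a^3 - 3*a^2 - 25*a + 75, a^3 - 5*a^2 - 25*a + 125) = a^2 - 25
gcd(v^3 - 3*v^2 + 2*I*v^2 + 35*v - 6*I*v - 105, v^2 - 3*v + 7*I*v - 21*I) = v^2 + v*(-3 + 7*I) - 21*I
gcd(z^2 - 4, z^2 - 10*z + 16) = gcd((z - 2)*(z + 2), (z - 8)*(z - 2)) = z - 2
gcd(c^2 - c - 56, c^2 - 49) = c + 7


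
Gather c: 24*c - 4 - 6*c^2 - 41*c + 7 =-6*c^2 - 17*c + 3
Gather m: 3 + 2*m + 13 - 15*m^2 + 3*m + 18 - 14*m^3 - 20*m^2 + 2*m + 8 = -14*m^3 - 35*m^2 + 7*m + 42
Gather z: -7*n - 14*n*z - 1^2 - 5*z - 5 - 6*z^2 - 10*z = -7*n - 6*z^2 + z*(-14*n - 15) - 6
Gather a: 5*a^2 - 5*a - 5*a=5*a^2 - 10*a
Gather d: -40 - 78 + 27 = -91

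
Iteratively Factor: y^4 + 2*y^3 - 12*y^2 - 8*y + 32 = (y + 2)*(y^3 - 12*y + 16) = (y - 2)*(y + 2)*(y^2 + 2*y - 8) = (y - 2)*(y + 2)*(y + 4)*(y - 2)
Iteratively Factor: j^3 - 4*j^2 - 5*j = (j + 1)*(j^2 - 5*j) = j*(j + 1)*(j - 5)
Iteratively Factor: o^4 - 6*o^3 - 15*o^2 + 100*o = (o + 4)*(o^3 - 10*o^2 + 25*o) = (o - 5)*(o + 4)*(o^2 - 5*o) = (o - 5)^2*(o + 4)*(o)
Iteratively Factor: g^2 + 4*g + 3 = (g + 1)*(g + 3)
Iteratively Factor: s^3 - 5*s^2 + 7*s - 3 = (s - 1)*(s^2 - 4*s + 3) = (s - 1)^2*(s - 3)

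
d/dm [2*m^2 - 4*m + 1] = 4*m - 4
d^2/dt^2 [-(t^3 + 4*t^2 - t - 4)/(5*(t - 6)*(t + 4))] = -14/(t^3 - 18*t^2 + 108*t - 216)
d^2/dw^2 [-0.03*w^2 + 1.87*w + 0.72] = -0.0600000000000000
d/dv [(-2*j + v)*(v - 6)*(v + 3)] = -4*j*v + 6*j + 3*v^2 - 6*v - 18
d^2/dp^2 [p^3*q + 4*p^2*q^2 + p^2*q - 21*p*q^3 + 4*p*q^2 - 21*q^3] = 2*q*(3*p + 4*q + 1)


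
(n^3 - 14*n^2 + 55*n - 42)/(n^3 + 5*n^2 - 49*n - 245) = (n^2 - 7*n + 6)/(n^2 + 12*n + 35)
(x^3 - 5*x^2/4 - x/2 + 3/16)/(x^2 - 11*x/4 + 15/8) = (8*x^2 + 2*x - 1)/(2*(4*x - 5))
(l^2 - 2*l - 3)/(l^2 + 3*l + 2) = (l - 3)/(l + 2)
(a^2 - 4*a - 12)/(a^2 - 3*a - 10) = (a - 6)/(a - 5)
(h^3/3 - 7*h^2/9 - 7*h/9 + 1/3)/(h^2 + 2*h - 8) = (3*h^3 - 7*h^2 - 7*h + 3)/(9*(h^2 + 2*h - 8))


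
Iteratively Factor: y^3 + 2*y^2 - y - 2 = (y + 1)*(y^2 + y - 2) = (y + 1)*(y + 2)*(y - 1)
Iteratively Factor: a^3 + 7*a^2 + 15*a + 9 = (a + 3)*(a^2 + 4*a + 3) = (a + 1)*(a + 3)*(a + 3)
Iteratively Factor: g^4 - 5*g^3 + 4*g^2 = (g)*(g^3 - 5*g^2 + 4*g) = g*(g - 4)*(g^2 - g) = g*(g - 4)*(g - 1)*(g)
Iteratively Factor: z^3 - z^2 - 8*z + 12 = (z - 2)*(z^2 + z - 6) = (z - 2)*(z + 3)*(z - 2)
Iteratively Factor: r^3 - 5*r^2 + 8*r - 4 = (r - 2)*(r^2 - 3*r + 2) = (r - 2)*(r - 1)*(r - 2)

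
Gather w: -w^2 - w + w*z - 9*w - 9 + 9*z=-w^2 + w*(z - 10) + 9*z - 9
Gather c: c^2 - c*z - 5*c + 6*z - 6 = c^2 + c*(-z - 5) + 6*z - 6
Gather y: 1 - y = 1 - y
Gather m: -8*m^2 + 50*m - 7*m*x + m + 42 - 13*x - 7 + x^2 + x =-8*m^2 + m*(51 - 7*x) + x^2 - 12*x + 35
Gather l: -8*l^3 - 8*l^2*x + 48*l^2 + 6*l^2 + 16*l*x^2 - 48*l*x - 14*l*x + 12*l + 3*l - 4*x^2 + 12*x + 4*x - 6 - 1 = -8*l^3 + l^2*(54 - 8*x) + l*(16*x^2 - 62*x + 15) - 4*x^2 + 16*x - 7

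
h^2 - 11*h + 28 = (h - 7)*(h - 4)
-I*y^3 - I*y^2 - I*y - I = (y - I)*(y + I)*(-I*y - I)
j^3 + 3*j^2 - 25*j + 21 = (j - 3)*(j - 1)*(j + 7)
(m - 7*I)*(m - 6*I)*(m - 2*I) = m^3 - 15*I*m^2 - 68*m + 84*I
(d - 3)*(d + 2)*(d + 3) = d^3 + 2*d^2 - 9*d - 18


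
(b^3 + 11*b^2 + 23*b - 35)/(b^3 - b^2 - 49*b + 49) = (b + 5)/(b - 7)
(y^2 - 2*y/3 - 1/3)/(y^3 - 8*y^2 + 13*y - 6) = (y + 1/3)/(y^2 - 7*y + 6)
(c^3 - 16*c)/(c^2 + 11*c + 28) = c*(c - 4)/(c + 7)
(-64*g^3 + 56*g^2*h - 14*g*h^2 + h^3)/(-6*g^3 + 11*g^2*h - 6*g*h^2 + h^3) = (32*g^2 - 12*g*h + h^2)/(3*g^2 - 4*g*h + h^2)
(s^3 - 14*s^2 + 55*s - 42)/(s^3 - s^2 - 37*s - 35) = (s^2 - 7*s + 6)/(s^2 + 6*s + 5)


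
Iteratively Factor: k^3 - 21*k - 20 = (k + 4)*(k^2 - 4*k - 5) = (k - 5)*(k + 4)*(k + 1)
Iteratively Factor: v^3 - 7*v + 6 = (v - 1)*(v^2 + v - 6) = (v - 1)*(v + 3)*(v - 2)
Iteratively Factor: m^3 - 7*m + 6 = (m - 1)*(m^2 + m - 6) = (m - 1)*(m + 3)*(m - 2)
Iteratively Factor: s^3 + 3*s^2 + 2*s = (s + 2)*(s^2 + s) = (s + 1)*(s + 2)*(s)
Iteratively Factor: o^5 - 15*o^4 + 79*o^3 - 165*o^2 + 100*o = (o - 4)*(o^4 - 11*o^3 + 35*o^2 - 25*o) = (o - 5)*(o - 4)*(o^3 - 6*o^2 + 5*o) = o*(o - 5)*(o - 4)*(o^2 - 6*o + 5) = o*(o - 5)*(o - 4)*(o - 1)*(o - 5)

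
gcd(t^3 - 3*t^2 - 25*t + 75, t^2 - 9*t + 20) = t - 5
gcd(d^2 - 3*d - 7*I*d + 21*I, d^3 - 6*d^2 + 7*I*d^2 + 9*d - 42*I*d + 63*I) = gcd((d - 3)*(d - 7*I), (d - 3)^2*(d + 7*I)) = d - 3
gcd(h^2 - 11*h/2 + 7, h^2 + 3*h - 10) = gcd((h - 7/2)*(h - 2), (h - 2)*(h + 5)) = h - 2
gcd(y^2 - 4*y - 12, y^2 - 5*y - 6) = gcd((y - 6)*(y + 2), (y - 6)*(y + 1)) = y - 6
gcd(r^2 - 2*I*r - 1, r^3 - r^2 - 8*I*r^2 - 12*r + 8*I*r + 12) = 1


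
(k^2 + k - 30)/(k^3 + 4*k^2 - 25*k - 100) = (k + 6)/(k^2 + 9*k + 20)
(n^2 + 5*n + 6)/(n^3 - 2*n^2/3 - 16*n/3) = 3*(n + 3)/(n*(3*n - 8))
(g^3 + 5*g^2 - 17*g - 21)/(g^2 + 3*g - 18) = (g^2 + 8*g + 7)/(g + 6)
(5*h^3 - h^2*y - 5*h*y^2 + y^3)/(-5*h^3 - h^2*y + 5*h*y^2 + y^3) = (-5*h + y)/(5*h + y)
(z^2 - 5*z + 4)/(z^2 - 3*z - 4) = (z - 1)/(z + 1)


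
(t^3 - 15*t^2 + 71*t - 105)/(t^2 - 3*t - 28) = (t^2 - 8*t + 15)/(t + 4)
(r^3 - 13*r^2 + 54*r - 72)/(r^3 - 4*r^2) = 1 - 9/r + 18/r^2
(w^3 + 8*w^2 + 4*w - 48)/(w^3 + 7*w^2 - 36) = (w + 4)/(w + 3)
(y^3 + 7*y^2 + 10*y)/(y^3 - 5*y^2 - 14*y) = (y + 5)/(y - 7)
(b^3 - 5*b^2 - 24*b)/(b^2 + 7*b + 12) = b*(b - 8)/(b + 4)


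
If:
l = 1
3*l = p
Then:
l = 1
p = 3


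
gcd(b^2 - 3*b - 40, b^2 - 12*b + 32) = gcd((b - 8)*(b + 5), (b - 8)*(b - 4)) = b - 8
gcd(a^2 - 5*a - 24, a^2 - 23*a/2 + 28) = a - 8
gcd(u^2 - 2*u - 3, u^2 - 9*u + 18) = u - 3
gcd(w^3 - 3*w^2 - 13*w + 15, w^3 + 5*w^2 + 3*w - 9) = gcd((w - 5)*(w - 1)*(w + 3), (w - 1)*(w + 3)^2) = w^2 + 2*w - 3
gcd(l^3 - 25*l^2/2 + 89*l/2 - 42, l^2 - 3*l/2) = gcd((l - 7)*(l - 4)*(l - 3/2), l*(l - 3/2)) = l - 3/2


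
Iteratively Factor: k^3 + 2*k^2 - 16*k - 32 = (k + 2)*(k^2 - 16) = (k - 4)*(k + 2)*(k + 4)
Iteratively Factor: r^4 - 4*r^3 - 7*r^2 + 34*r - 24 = (r - 1)*(r^3 - 3*r^2 - 10*r + 24) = (r - 4)*(r - 1)*(r^2 + r - 6) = (r - 4)*(r - 2)*(r - 1)*(r + 3)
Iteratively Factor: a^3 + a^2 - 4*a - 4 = (a + 2)*(a^2 - a - 2) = (a + 1)*(a + 2)*(a - 2)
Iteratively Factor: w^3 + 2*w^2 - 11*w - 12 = (w - 3)*(w^2 + 5*w + 4) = (w - 3)*(w + 4)*(w + 1)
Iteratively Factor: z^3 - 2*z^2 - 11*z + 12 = (z - 4)*(z^2 + 2*z - 3) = (z - 4)*(z + 3)*(z - 1)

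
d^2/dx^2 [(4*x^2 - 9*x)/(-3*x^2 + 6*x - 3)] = 2*(x + 14)/(3*(x^4 - 4*x^3 + 6*x^2 - 4*x + 1))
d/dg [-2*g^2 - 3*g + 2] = -4*g - 3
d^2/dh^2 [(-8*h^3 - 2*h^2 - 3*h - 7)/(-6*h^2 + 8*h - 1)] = 4*(334*h^3 + 264*h^2 - 519*h + 216)/(216*h^6 - 864*h^5 + 1260*h^4 - 800*h^3 + 210*h^2 - 24*h + 1)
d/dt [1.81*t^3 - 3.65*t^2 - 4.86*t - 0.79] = 5.43*t^2 - 7.3*t - 4.86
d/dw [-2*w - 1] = -2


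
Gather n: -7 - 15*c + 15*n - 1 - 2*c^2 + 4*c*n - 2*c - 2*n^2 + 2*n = -2*c^2 - 17*c - 2*n^2 + n*(4*c + 17) - 8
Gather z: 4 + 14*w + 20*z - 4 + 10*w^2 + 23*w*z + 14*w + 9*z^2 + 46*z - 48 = 10*w^2 + 28*w + 9*z^2 + z*(23*w + 66) - 48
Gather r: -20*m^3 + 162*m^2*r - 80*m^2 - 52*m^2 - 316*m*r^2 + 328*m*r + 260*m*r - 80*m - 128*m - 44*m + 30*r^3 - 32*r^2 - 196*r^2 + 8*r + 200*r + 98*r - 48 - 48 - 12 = -20*m^3 - 132*m^2 - 252*m + 30*r^3 + r^2*(-316*m - 228) + r*(162*m^2 + 588*m + 306) - 108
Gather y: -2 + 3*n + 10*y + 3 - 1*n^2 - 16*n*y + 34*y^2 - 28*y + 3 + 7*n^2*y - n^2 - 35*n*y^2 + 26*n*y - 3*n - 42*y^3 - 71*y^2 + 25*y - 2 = -2*n^2 - 42*y^3 + y^2*(-35*n - 37) + y*(7*n^2 + 10*n + 7) + 2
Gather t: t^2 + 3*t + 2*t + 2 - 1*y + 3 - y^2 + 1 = t^2 + 5*t - y^2 - y + 6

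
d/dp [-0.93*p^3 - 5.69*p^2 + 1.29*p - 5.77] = -2.79*p^2 - 11.38*p + 1.29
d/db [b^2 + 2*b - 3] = 2*b + 2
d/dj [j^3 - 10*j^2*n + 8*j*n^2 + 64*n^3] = 3*j^2 - 20*j*n + 8*n^2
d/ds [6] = 0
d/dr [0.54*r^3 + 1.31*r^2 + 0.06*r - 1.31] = 1.62*r^2 + 2.62*r + 0.06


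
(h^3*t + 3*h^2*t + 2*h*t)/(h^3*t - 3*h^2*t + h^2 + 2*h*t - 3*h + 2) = h*t*(h^2 + 3*h + 2)/(h^3*t - 3*h^2*t + h^2 + 2*h*t - 3*h + 2)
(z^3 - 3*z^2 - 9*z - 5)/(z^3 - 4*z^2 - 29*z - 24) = (z^2 - 4*z - 5)/(z^2 - 5*z - 24)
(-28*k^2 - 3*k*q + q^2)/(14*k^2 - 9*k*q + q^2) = (4*k + q)/(-2*k + q)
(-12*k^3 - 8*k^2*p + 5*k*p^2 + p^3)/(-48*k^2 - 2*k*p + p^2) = (-2*k^2 - k*p + p^2)/(-8*k + p)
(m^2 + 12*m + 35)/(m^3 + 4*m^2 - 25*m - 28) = (m + 5)/(m^2 - 3*m - 4)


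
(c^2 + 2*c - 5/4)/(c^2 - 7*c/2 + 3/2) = (c + 5/2)/(c - 3)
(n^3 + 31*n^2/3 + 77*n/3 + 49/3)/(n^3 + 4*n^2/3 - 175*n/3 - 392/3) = (n + 1)/(n - 8)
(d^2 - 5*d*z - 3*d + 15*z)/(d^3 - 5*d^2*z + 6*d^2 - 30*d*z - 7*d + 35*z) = (d - 3)/(d^2 + 6*d - 7)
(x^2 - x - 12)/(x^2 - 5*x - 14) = (-x^2 + x + 12)/(-x^2 + 5*x + 14)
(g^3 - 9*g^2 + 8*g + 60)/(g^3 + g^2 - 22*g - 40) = (g - 6)/(g + 4)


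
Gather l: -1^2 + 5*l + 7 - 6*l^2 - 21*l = -6*l^2 - 16*l + 6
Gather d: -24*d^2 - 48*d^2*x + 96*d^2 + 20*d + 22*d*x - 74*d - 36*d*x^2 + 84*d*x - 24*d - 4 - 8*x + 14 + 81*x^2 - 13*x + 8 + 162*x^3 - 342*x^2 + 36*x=d^2*(72 - 48*x) + d*(-36*x^2 + 106*x - 78) + 162*x^3 - 261*x^2 + 15*x + 18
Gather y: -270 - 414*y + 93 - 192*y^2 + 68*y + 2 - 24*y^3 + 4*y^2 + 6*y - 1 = -24*y^3 - 188*y^2 - 340*y - 176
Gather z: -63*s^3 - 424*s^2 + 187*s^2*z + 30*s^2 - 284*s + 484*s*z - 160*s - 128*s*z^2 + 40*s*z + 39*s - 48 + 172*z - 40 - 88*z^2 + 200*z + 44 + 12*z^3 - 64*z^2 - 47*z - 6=-63*s^3 - 394*s^2 - 405*s + 12*z^3 + z^2*(-128*s - 152) + z*(187*s^2 + 524*s + 325) - 50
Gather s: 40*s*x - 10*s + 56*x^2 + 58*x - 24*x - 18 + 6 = s*(40*x - 10) + 56*x^2 + 34*x - 12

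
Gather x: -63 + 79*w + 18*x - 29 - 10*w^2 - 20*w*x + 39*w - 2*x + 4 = -10*w^2 + 118*w + x*(16 - 20*w) - 88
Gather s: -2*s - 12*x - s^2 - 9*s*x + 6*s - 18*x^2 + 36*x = -s^2 + s*(4 - 9*x) - 18*x^2 + 24*x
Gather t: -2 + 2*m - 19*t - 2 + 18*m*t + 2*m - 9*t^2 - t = 4*m - 9*t^2 + t*(18*m - 20) - 4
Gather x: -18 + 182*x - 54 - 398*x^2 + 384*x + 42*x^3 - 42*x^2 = 42*x^3 - 440*x^2 + 566*x - 72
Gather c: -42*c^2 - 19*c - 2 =-42*c^2 - 19*c - 2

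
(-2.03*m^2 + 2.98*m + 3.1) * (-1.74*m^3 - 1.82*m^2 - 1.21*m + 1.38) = 3.5322*m^5 - 1.4906*m^4 - 8.3613*m^3 - 12.0492*m^2 + 0.3614*m + 4.278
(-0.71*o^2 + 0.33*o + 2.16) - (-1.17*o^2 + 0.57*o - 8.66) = 0.46*o^2 - 0.24*o + 10.82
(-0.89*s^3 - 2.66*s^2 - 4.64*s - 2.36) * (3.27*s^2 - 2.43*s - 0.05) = -2.9103*s^5 - 6.5355*s^4 - 8.6645*s^3 + 3.691*s^2 + 5.9668*s + 0.118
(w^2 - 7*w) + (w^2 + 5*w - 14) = 2*w^2 - 2*w - 14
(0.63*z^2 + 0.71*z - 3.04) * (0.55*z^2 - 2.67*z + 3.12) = 0.3465*z^4 - 1.2916*z^3 - 1.6021*z^2 + 10.332*z - 9.4848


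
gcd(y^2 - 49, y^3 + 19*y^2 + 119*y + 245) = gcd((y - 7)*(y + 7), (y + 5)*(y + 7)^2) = y + 7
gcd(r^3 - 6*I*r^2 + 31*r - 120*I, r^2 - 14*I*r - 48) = r - 8*I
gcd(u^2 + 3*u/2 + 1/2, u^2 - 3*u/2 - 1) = u + 1/2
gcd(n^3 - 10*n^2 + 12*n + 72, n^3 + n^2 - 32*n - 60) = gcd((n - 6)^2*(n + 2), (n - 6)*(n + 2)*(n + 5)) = n^2 - 4*n - 12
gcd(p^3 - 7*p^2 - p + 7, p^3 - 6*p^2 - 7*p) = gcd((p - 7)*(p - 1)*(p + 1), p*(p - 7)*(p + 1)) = p^2 - 6*p - 7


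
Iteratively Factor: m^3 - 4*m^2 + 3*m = (m - 1)*(m^2 - 3*m) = m*(m - 1)*(m - 3)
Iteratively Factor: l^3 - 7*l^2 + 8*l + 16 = (l + 1)*(l^2 - 8*l + 16) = (l - 4)*(l + 1)*(l - 4)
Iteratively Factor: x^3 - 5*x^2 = (x)*(x^2 - 5*x) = x^2*(x - 5)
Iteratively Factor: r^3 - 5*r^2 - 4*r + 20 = (r - 2)*(r^2 - 3*r - 10) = (r - 2)*(r + 2)*(r - 5)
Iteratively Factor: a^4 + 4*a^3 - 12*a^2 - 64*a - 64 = (a + 2)*(a^3 + 2*a^2 - 16*a - 32) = (a + 2)^2*(a^2 - 16) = (a - 4)*(a + 2)^2*(a + 4)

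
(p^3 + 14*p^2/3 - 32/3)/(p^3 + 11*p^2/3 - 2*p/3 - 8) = (p + 4)/(p + 3)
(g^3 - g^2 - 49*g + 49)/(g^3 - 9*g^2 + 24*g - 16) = (g^2 - 49)/(g^2 - 8*g + 16)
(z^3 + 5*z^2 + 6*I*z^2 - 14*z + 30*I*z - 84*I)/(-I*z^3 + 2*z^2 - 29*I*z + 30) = I*(z^2 + 5*z - 14)/(z^2 - 4*I*z + 5)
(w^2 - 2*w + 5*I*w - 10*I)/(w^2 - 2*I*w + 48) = (w^2 + w*(-2 + 5*I) - 10*I)/(w^2 - 2*I*w + 48)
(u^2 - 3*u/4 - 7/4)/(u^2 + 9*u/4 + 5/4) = (4*u - 7)/(4*u + 5)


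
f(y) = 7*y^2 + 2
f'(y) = 14*y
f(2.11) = 33.16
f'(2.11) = 29.54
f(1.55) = 18.82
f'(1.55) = 21.70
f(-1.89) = 27.00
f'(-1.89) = -26.46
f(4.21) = 126.07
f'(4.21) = 58.94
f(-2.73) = 54.17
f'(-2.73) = -38.22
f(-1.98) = 29.44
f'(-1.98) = -27.72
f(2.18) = 35.27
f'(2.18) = 30.52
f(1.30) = 13.83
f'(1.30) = 18.20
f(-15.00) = 1577.00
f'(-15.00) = -210.00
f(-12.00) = 1010.00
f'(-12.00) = -168.00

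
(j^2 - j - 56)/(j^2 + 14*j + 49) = (j - 8)/(j + 7)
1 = 1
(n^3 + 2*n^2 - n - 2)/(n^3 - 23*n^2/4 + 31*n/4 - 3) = 4*(n^2 + 3*n + 2)/(4*n^2 - 19*n + 12)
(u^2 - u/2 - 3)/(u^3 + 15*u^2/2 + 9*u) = (u - 2)/(u*(u + 6))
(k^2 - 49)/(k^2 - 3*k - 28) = (k + 7)/(k + 4)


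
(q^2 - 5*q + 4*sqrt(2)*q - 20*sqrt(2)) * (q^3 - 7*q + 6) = q^5 - 5*q^4 + 4*sqrt(2)*q^4 - 20*sqrt(2)*q^3 - 7*q^3 - 28*sqrt(2)*q^2 + 41*q^2 - 30*q + 164*sqrt(2)*q - 120*sqrt(2)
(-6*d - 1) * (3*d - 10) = -18*d^2 + 57*d + 10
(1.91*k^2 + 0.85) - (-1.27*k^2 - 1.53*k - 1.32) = 3.18*k^2 + 1.53*k + 2.17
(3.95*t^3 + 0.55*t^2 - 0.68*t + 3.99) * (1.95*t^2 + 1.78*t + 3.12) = 7.7025*t^5 + 8.1035*t^4 + 11.977*t^3 + 8.2861*t^2 + 4.9806*t + 12.4488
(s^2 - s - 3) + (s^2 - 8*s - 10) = 2*s^2 - 9*s - 13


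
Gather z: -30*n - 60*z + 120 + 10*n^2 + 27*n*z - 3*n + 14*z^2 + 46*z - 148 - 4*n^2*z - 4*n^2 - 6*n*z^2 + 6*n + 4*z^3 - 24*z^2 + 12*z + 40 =6*n^2 - 27*n + 4*z^3 + z^2*(-6*n - 10) + z*(-4*n^2 + 27*n - 2) + 12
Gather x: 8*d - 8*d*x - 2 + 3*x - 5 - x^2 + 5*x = 8*d - x^2 + x*(8 - 8*d) - 7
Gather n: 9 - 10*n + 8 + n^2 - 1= n^2 - 10*n + 16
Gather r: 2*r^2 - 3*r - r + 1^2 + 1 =2*r^2 - 4*r + 2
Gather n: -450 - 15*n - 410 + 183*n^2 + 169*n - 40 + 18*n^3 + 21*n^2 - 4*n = 18*n^3 + 204*n^2 + 150*n - 900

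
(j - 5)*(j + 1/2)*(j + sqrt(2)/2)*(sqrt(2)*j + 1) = sqrt(2)*j^4 - 9*sqrt(2)*j^3/2 + 2*j^3 - 9*j^2 - 2*sqrt(2)*j^2 - 5*j - 9*sqrt(2)*j/4 - 5*sqrt(2)/4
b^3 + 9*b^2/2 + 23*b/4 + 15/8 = (b + 1/2)*(b + 3/2)*(b + 5/2)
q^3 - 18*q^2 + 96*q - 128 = (q - 8)^2*(q - 2)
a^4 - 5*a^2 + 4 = (a - 2)*(a - 1)*(a + 1)*(a + 2)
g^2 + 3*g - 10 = (g - 2)*(g + 5)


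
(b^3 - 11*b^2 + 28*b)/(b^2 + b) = (b^2 - 11*b + 28)/(b + 1)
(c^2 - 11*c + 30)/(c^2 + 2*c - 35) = (c - 6)/(c + 7)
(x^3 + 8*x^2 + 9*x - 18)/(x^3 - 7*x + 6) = (x + 6)/(x - 2)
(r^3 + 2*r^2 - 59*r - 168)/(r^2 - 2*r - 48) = (r^2 + 10*r + 21)/(r + 6)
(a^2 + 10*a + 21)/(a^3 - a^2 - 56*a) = (a + 3)/(a*(a - 8))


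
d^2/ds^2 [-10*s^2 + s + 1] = -20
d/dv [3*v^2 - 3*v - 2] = 6*v - 3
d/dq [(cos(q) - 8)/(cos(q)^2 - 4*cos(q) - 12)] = (cos(q)^2 - 16*cos(q) + 44)*sin(q)/(sin(q)^2 + 4*cos(q) + 11)^2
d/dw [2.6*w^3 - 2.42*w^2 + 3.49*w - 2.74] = 7.8*w^2 - 4.84*w + 3.49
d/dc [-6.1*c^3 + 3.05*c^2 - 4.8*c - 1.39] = -18.3*c^2 + 6.1*c - 4.8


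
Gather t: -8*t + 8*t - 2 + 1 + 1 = 0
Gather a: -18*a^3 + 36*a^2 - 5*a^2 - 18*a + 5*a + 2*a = -18*a^3 + 31*a^2 - 11*a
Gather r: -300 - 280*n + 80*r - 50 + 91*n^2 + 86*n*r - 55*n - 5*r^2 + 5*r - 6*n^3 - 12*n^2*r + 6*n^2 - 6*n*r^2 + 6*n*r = -6*n^3 + 97*n^2 - 335*n + r^2*(-6*n - 5) + r*(-12*n^2 + 92*n + 85) - 350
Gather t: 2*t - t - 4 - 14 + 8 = t - 10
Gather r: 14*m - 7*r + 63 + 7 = 14*m - 7*r + 70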